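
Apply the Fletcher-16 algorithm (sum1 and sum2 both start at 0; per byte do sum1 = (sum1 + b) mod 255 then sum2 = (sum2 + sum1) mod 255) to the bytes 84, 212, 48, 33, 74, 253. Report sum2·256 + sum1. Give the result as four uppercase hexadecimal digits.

D8C2

Running sums (mod 255):
  after byte 0 (84): sum1=84, sum2=84
  after byte 1 (212): sum1=41, sum2=125
  after byte 2 (48): sum1=89, sum2=214
  after byte 3 (33): sum1=122, sum2=81
  after byte 4 (74): sum1=196, sum2=22
  after byte 5 (253): sum1=194, sum2=216
Checksum = sum2·256 + sum1 = 216·256 + 194 = 55490 = 0xD8C2.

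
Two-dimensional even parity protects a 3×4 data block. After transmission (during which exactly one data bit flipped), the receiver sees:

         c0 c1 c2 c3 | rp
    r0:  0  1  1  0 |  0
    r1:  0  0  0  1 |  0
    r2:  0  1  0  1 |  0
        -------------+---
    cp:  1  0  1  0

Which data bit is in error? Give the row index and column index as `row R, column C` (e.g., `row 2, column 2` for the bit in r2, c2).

row 1, column 0

Recompute each row's even parity and compare to rp:
  r0: data parity 0, sent rp 0 → ok
  r1: data parity 1, sent rp 0 → mismatch
  r2: data parity 0, sent rp 0 → ok
Recompute each column's even parity and compare to cp:
  c0: data parity 0, sent cp 1 → mismatch
  c1: data parity 0, sent cp 0 → ok
  c2: data parity 1, sent cp 1 → ok
  c3: data parity 0, sent cp 0 → ok
Exactly one row (r1) and one column (c0) fail → the flipped bit is at their intersection.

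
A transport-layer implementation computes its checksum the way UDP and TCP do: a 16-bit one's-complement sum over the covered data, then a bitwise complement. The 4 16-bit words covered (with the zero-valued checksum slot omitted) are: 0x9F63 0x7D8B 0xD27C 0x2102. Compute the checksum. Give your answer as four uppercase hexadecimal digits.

One's-complement addition (fold any carry out of bit 15 back into bit 0):
  0x9F63 + 0x7D8B = 0x11CEE → wrap carry → 0x1CEF
  0x1CEF + 0xD27C = 0x0EF6B
  0xEF6B + 0x2102 = 0x1106D → wrap carry → 0x106E
One's-complement sum = 0x106E.
Checksum = ~0x106E & 0xFFFF = 0xEF91.

EF91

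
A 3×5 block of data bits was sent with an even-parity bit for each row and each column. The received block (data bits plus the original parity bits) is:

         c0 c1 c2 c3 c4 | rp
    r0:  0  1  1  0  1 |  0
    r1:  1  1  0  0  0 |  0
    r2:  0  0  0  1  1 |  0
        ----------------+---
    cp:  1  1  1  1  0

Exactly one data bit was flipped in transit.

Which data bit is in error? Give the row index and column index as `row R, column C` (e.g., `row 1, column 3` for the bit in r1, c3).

Recompute each row's even parity and compare to rp:
  r0: data parity 1, sent rp 0 → mismatch
  r1: data parity 0, sent rp 0 → ok
  r2: data parity 0, sent rp 0 → ok
Recompute each column's even parity and compare to cp:
  c0: data parity 1, sent cp 1 → ok
  c1: data parity 0, sent cp 1 → mismatch
  c2: data parity 1, sent cp 1 → ok
  c3: data parity 1, sent cp 1 → ok
  c4: data parity 0, sent cp 0 → ok
Exactly one row (r0) and one column (c1) fail → the flipped bit is at their intersection.

row 0, column 1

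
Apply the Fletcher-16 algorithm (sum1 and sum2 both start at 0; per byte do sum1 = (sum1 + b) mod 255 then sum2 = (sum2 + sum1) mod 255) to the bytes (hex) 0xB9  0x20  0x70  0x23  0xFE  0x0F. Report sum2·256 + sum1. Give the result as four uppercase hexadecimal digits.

337B

Running sums (mod 255):
  after byte 0 (0xB9): sum1=185, sum2=185
  after byte 1 (0x20): sum1=217, sum2=147
  after byte 2 (0x70): sum1=74, sum2=221
  after byte 3 (0x23): sum1=109, sum2=75
  after byte 4 (0xFE): sum1=108, sum2=183
  after byte 5 (0x0F): sum1=123, sum2=51
Checksum = sum2·256 + sum1 = 51·256 + 123 = 13179 = 0x337B.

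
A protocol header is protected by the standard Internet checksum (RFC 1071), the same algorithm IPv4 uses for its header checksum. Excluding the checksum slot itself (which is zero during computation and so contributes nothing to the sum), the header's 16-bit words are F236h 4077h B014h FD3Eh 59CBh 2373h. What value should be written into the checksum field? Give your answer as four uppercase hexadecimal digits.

A2BF

One's-complement addition (fold any carry out of bit 15 back into bit 0):
  0xF236 + 0x4077 = 0x132AD → wrap carry → 0x32AE
  0x32AE + 0xB014 = 0x0E2C2
  0xE2C2 + 0xFD3E = 0x1E000 → wrap carry → 0xE001
  0xE001 + 0x59CB = 0x139CC → wrap carry → 0x39CD
  0x39CD + 0x2373 = 0x05D40
One's-complement sum = 0x5D40.
Checksum = ~0x5D40 & 0xFFFF = 0xA2BF.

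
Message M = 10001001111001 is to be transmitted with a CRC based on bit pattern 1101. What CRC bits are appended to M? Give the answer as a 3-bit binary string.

Append 3 zeros: 10001001111001000. Divide by 1101 (XOR where the leading bit is 1):
  pos 0: 1000 XOR 1101 = 0101
  pos 1: 1011 XOR 1101 = 0110
  pos 2: 1100 XOR 1101 = 0001
  pos 5: 1011 XOR 1101 = 0110
  pos 6: 1101 XOR 1101 = 0000
  pos 10: 1001 XOR 1101 = 0100
  pos 11: 1000 XOR 1101 = 0101
  pos 12: 1010 XOR 1101 = 0111
  pos 13: 1110 XOR 1101 = 0011
Remainder (last 3 bits) = 011. This is the CRC / FCS.

011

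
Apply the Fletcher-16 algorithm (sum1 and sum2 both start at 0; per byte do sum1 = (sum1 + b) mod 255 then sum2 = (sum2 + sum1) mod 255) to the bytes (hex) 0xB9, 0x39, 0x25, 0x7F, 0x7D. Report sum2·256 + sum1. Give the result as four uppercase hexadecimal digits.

7115

Running sums (mod 255):
  after byte 0 (0xB9): sum1=185, sum2=185
  after byte 1 (0x39): sum1=242, sum2=172
  after byte 2 (0x25): sum1=24, sum2=196
  after byte 3 (0x7F): sum1=151, sum2=92
  after byte 4 (0x7D): sum1=21, sum2=113
Checksum = sum2·256 + sum1 = 113·256 + 21 = 28949 = 0x7115.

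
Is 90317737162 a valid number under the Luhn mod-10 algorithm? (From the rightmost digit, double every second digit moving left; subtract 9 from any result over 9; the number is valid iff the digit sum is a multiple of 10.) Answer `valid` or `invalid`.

valid

From the right, keep odd positions and double even positions (subtract 9 from any doubled value over 9):
  doubled (positions 2,4,...): 3 5 5 2 0 → sum 15
  kept (positions 1,3,...): 2 1 3 7 3 9 → sum 25
Total = 40.
40 mod 10 = 0, so the number is valid.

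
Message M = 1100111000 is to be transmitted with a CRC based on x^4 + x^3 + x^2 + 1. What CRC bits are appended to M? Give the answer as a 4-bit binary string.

Append 4 zeros: 11001110000000. Divide by 11101 (XOR where the leading bit is 1):
  pos 0: 11001 XOR 11101 = 00100
  pos 2: 10011 XOR 11101 = 01110
  pos 3: 11100 XOR 11101 = 00001
  pos 7: 10000 XOR 11101 = 01101
  pos 8: 11010 XOR 11101 = 00111
Remainder (last 4 bits) = 1110. This is the CRC / FCS.

1110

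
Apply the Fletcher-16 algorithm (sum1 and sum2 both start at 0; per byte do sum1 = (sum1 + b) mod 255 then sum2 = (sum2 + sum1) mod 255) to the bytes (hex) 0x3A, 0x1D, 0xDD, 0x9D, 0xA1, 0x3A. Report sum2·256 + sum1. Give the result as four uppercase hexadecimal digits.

BCAE

Running sums (mod 255):
  after byte 0 (0x3A): sum1=58, sum2=58
  after byte 1 (0x1D): sum1=87, sum2=145
  after byte 2 (0xDD): sum1=53, sum2=198
  after byte 3 (0x9D): sum1=210, sum2=153
  after byte 4 (0xA1): sum1=116, sum2=14
  after byte 5 (0x3A): sum1=174, sum2=188
Checksum = sum2·256 + sum1 = 188·256 + 174 = 48302 = 0xBCAE.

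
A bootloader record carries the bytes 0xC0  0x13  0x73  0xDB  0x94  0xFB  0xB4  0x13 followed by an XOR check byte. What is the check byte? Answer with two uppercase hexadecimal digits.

XOR the bytes together:
  start with 0xC0
  0xC0 ⊕ 0x13 = 0xD3
  0xD3 ⊕ 0x73 = 0xA0
  0xA0 ⊕ 0xDB = 0x7B
  0x7B ⊕ 0x94 = 0xEF
  0xEF ⊕ 0xFB = 0x14
  0x14 ⊕ 0xB4 = 0xA0
  0xA0 ⊕ 0x13 = 0xB3

B3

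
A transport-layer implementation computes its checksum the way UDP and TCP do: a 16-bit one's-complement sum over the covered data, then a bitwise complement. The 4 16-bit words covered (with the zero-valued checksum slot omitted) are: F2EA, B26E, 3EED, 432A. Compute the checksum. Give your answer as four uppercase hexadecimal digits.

D88E

One's-complement addition (fold any carry out of bit 15 back into bit 0):
  0xF2EA + 0xB26E = 0x1A558 → wrap carry → 0xA559
  0xA559 + 0x3EED = 0x0E446
  0xE446 + 0x432A = 0x12770 → wrap carry → 0x2771
One's-complement sum = 0x2771.
Checksum = ~0x2771 & 0xFFFF = 0xD88E.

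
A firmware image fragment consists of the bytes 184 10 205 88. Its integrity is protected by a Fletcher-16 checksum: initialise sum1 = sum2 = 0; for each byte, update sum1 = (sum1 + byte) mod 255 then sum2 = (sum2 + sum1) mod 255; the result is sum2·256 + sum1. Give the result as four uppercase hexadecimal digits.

F4E8

Running sums (mod 255):
  after byte 0 (184): sum1=184, sum2=184
  after byte 1 (10): sum1=194, sum2=123
  after byte 2 (205): sum1=144, sum2=12
  after byte 3 (88): sum1=232, sum2=244
Checksum = sum2·256 + sum1 = 244·256 + 232 = 62696 = 0xF4E8.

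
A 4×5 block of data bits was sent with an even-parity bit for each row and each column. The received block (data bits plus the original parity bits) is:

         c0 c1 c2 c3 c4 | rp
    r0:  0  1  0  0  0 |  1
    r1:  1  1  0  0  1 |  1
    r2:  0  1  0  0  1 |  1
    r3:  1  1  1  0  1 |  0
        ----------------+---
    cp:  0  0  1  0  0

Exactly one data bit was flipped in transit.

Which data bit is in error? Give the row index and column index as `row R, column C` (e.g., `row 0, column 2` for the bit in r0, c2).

Recompute each row's even parity and compare to rp:
  r0: data parity 1, sent rp 1 → ok
  r1: data parity 1, sent rp 1 → ok
  r2: data parity 0, sent rp 1 → mismatch
  r3: data parity 0, sent rp 0 → ok
Recompute each column's even parity and compare to cp:
  c0: data parity 0, sent cp 0 → ok
  c1: data parity 0, sent cp 0 → ok
  c2: data parity 1, sent cp 1 → ok
  c3: data parity 0, sent cp 0 → ok
  c4: data parity 1, sent cp 0 → mismatch
Exactly one row (r2) and one column (c4) fail → the flipped bit is at their intersection.

row 2, column 4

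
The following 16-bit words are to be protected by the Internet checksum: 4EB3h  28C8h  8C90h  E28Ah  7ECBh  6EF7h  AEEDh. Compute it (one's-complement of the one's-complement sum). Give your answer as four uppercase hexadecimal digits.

7CB8

One's-complement addition (fold any carry out of bit 15 back into bit 0):
  0x4EB3 + 0x28C8 = 0x0777B
  0x777B + 0x8C90 = 0x1040B → wrap carry → 0x040C
  0x040C + 0xE28A = 0x0E696
  0xE696 + 0x7ECB = 0x16561 → wrap carry → 0x6562
  0x6562 + 0x6EF7 = 0x0D459
  0xD459 + 0xAEED = 0x18346 → wrap carry → 0x8347
One's-complement sum = 0x8347.
Checksum = ~0x8347 & 0xFFFF = 0x7CB8.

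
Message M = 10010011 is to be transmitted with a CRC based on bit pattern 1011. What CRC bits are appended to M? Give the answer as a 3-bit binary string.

111

Append 3 zeros: 10010011000. Divide by 1011 (XOR where the leading bit is 1):
  pos 0: 1001 XOR 1011 = 0010
  pos 2: 1000 XOR 1011 = 0011
  pos 4: 1111 XOR 1011 = 0100
  pos 5: 1000 XOR 1011 = 0011
  pos 7: 1100 XOR 1011 = 0111
Remainder (last 3 bits) = 111. This is the CRC / FCS.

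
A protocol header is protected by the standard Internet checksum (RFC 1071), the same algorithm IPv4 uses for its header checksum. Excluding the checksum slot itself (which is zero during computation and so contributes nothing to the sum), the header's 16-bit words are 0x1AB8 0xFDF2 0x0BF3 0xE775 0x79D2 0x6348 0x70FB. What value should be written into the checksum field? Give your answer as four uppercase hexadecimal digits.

A5D5

One's-complement addition (fold any carry out of bit 15 back into bit 0):
  0x1AB8 + 0xFDF2 = 0x118AA → wrap carry → 0x18AB
  0x18AB + 0x0BF3 = 0x0249E
  0x249E + 0xE775 = 0x10C13 → wrap carry → 0x0C14
  0x0C14 + 0x79D2 = 0x085E6
  0x85E6 + 0x6348 = 0x0E92E
  0xE92E + 0x70FB = 0x15A29 → wrap carry → 0x5A2A
One's-complement sum = 0x5A2A.
Checksum = ~0x5A2A & 0xFFFF = 0xA5D5.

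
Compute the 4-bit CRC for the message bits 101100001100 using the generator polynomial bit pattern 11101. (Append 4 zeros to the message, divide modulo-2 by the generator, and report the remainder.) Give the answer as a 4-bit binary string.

Append 4 zeros: 1011000011000000. Divide by 11101 (XOR where the leading bit is 1):
  pos 0: 10110 XOR 11101 = 01011
  pos 1: 10110 XOR 11101 = 01011
  pos 2: 10110 XOR 11101 = 01011
  pos 3: 10110 XOR 11101 = 01011
  pos 4: 10111 XOR 11101 = 01010
  pos 5: 10101 XOR 11101 = 01000
  pos 6: 10000 XOR 11101 = 01101
  pos 7: 11010 XOR 11101 = 00111
  pos 9: 11100 XOR 11101 = 00001
Remainder (last 4 bits) = 0100. This is the CRC / FCS.

0100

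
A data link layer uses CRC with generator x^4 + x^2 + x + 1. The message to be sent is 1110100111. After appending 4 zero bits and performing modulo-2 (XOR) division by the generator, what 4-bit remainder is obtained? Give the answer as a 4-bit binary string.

0100

Append 4 zeros: 11101001110000. Divide by 10111 (XOR where the leading bit is 1):
  pos 0: 11101 XOR 10111 = 01010
  pos 1: 10100 XOR 10111 = 00011
  pos 4: 11011 XOR 10111 = 01100
  pos 5: 11001 XOR 10111 = 01110
  pos 6: 11100 XOR 10111 = 01011
  pos 7: 10110 XOR 10111 = 00001
Remainder (last 4 bits) = 0100. This is the CRC / FCS.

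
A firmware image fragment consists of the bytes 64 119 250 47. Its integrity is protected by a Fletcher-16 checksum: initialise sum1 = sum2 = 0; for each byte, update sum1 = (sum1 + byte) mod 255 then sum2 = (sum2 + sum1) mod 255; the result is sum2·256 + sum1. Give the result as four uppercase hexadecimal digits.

Running sums (mod 255):
  after byte 0 (64): sum1=64, sum2=64
  after byte 1 (119): sum1=183, sum2=247
  after byte 2 (250): sum1=178, sum2=170
  after byte 3 (47): sum1=225, sum2=140
Checksum = sum2·256 + sum1 = 140·256 + 225 = 36065 = 0x8CE1.

8CE1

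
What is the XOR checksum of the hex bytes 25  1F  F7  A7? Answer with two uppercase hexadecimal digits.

XOR the bytes together:
  start with 0x25
  0x25 ⊕ 0x1F = 0x3A
  0x3A ⊕ 0xF7 = 0xCD
  0xCD ⊕ 0xA7 = 0x6A

6A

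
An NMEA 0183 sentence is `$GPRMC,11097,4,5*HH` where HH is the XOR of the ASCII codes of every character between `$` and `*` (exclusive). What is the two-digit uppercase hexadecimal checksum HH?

XOR the ASCII codes of the payload characters:
  'G' = 0x47 → acc = 0x47
  'P' = 0x50 → acc = 0x17
  'R' = 0x52 → acc = 0x45
  'M' = 0x4D → acc = 0x08
  'C' = 0x43 → acc = 0x4B
  ',' = 0x2C → acc = 0x67
  '1' = 0x31 → acc = 0x56
  '1' = 0x31 → acc = 0x67
  '0' = 0x30 → acc = 0x57
  '9' = 0x39 → acc = 0x6E
  '7' = 0x37 → acc = 0x59
  ',' = 0x2C → acc = 0x75
  '4' = 0x34 → acc = 0x41
  ',' = 0x2C → acc = 0x6D
  '5' = 0x35 → acc = 0x58
Checksum = 0x58.

58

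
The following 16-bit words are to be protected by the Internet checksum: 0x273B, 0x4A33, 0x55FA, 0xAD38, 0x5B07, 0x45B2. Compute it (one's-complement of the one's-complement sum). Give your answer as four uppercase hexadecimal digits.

EAA4

One's-complement addition (fold any carry out of bit 15 back into bit 0):
  0x273B + 0x4A33 = 0x0716E
  0x716E + 0x55FA = 0x0C768
  0xC768 + 0xAD38 = 0x174A0 → wrap carry → 0x74A1
  0x74A1 + 0x5B07 = 0x0CFA8
  0xCFA8 + 0x45B2 = 0x1155A → wrap carry → 0x155B
One's-complement sum = 0x155B.
Checksum = ~0x155B & 0xFFFF = 0xEAA4.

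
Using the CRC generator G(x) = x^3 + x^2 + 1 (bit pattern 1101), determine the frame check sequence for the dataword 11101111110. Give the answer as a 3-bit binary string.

111

Append 3 zeros: 11101111110000. Divide by 1101 (XOR where the leading bit is 1):
  pos 0: 1110 XOR 1101 = 0011
  pos 2: 1111 XOR 1101 = 0010
  pos 4: 1011 XOR 1101 = 0110
  pos 5: 1101 XOR 1101 = 0000
  pos 9: 1000 XOR 1101 = 0101
  pos 10: 1010 XOR 1101 = 0111
Remainder (last 3 bits) = 111. This is the CRC / FCS.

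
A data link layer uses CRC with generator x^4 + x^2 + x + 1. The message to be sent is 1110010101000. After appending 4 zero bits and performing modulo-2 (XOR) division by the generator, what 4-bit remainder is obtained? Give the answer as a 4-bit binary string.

Append 4 zeros: 11100101010000000. Divide by 10111 (XOR where the leading bit is 1):
  pos 0: 11100 XOR 10111 = 01011
  pos 1: 10111 XOR 10111 = 00000
  pos 7: 10100 XOR 10111 = 00011
  pos 10: 11000 XOR 10111 = 01111
  pos 11: 11110 XOR 10111 = 01001
  pos 12: 10010 XOR 10111 = 00101
Remainder (last 4 bits) = 0101. This is the CRC / FCS.

0101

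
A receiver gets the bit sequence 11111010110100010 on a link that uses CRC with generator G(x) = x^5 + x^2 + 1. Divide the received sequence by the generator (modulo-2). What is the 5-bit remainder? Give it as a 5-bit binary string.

Modulo-2 division of 11111010110100010 by 100101:
  pos 0: 111110 XOR 100101 = 011011
  pos 1: 110111 XOR 100101 = 010010
  pos 2: 100100 XOR 100101 = 000001
  pos 7: 111010 XOR 100101 = 011111
  pos 8: 111110 XOR 100101 = 011011
  pos 9: 110110 XOR 100101 = 010011
  pos 10: 100111 XOR 100101 = 000010
Remainder = 00100 (nonzero — an error is detected).

00100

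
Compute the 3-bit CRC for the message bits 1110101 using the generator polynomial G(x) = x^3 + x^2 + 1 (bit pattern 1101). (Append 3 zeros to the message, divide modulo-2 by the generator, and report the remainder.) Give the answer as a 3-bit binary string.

001

Append 3 zeros: 1110101000. Divide by 1101 (XOR where the leading bit is 1):
  pos 0: 1110 XOR 1101 = 0011
  pos 2: 1110 XOR 1101 = 0011
  pos 4: 1110 XOR 1101 = 0011
  pos 6: 1100 XOR 1101 = 0001
Remainder (last 3 bits) = 001. This is the CRC / FCS.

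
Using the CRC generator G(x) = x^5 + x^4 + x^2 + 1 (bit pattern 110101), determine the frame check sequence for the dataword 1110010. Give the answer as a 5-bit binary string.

Append 5 zeros: 111001000000. Divide by 110101 (XOR where the leading bit is 1):
  pos 0: 111001 XOR 110101 = 001100
  pos 2: 110000 XOR 110101 = 000101
  pos 5: 101000 XOR 110101 = 011101
  pos 6: 111010 XOR 110101 = 001111
Remainder (last 5 bits) = 01111. This is the CRC / FCS.

01111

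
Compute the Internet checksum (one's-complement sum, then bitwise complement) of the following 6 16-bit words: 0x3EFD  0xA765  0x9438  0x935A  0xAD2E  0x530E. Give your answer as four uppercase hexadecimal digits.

F1CC

One's-complement addition (fold any carry out of bit 15 back into bit 0):
  0x3EFD + 0xA765 = 0x0E662
  0xE662 + 0x9438 = 0x17A9A → wrap carry → 0x7A9B
  0x7A9B + 0x935A = 0x10DF5 → wrap carry → 0x0DF6
  0x0DF6 + 0xAD2E = 0x0BB24
  0xBB24 + 0x530E = 0x10E32 → wrap carry → 0x0E33
One's-complement sum = 0x0E33.
Checksum = ~0x0E33 & 0xFFFF = 0xF1CC.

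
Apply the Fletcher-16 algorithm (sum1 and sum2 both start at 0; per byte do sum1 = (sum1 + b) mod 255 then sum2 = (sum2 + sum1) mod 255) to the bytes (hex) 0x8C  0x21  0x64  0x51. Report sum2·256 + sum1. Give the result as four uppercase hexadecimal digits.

Running sums (mod 255):
  after byte 0 (0x8C): sum1=140, sum2=140
  after byte 1 (0x21): sum1=173, sum2=58
  after byte 2 (0x64): sum1=18, sum2=76
  after byte 3 (0x51): sum1=99, sum2=175
Checksum = sum2·256 + sum1 = 175·256 + 99 = 44899 = 0xAF63.

AF63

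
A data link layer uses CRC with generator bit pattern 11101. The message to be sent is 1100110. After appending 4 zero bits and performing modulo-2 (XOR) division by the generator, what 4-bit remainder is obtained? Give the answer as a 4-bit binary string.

Append 4 zeros: 11001100000. Divide by 11101 (XOR where the leading bit is 1):
  pos 0: 11001 XOR 11101 = 00100
  pos 2: 10010 XOR 11101 = 01111
  pos 3: 11110 XOR 11101 = 00011
  pos 6: 11000 XOR 11101 = 00101
Remainder (last 4 bits) = 0101. This is the CRC / FCS.

0101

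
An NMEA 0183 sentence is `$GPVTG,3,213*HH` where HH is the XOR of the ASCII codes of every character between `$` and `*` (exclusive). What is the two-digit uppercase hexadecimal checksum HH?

51

XOR the ASCII codes of the payload characters:
  'G' = 0x47 → acc = 0x47
  'P' = 0x50 → acc = 0x17
  'V' = 0x56 → acc = 0x41
  'T' = 0x54 → acc = 0x15
  'G' = 0x47 → acc = 0x52
  ',' = 0x2C → acc = 0x7E
  '3' = 0x33 → acc = 0x4D
  ',' = 0x2C → acc = 0x61
  '2' = 0x32 → acc = 0x53
  '1' = 0x31 → acc = 0x62
  '3' = 0x33 → acc = 0x51
Checksum = 0x51.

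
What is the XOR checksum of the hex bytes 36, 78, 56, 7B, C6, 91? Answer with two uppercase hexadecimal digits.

XOR the bytes together:
  start with 0x36
  0x36 ⊕ 0x78 = 0x4E
  0x4E ⊕ 0x56 = 0x18
  0x18 ⊕ 0x7B = 0x63
  0x63 ⊕ 0xC6 = 0xA5
  0xA5 ⊕ 0x91 = 0x34

34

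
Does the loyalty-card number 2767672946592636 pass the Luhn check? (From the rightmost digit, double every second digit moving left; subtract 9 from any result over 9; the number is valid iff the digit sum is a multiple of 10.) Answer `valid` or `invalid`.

valid

From the right, keep odd positions and double even positions (subtract 9 from any doubled value over 9):
  doubled (positions 2,4,...): 6 4 1 8 4 3 3 4 → sum 33
  kept (positions 1,3,...): 6 6 9 6 9 7 7 7 → sum 57
Total = 90.
90 mod 10 = 0, so the number is valid.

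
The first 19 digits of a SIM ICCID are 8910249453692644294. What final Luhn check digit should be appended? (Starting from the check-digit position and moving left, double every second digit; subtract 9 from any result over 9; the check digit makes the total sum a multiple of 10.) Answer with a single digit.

2

Partial digits right→left: 4 9 2 4 4 6 2 9 6 3 5 4 9 4 2 0 1 9 8
Double every second digit counting from the check-digit position (so the 1st, 3rd, 5th, ... of the partial from the right).
  doubled (with −9 where >9): 8 4 8 4 3 1 9 4 2 7 → sum 50
  kept as-is: 9 4 6 9 3 4 4 0 9 → sum 48
Total = 50 + 48 = 98.
Check digit = (10 − (98 mod 10)) mod 10 = 2.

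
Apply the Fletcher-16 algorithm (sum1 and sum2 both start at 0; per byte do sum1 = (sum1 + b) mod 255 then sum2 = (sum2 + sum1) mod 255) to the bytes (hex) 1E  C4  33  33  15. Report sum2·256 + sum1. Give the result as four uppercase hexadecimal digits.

Running sums (mod 255):
  after byte 0 (1E): sum1=30, sum2=30
  after byte 1 (C4): sum1=226, sum2=1
  after byte 2 (33): sum1=22, sum2=23
  after byte 3 (33): sum1=73, sum2=96
  after byte 4 (15): sum1=94, sum2=190
Checksum = sum2·256 + sum1 = 190·256 + 94 = 48734 = 0xBE5E.

BE5E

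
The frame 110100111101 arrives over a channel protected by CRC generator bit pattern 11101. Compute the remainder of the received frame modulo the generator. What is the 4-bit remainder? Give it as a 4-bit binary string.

Modulo-2 division of 110100111101 by 11101:
  pos 0: 11010 XOR 11101 = 00111
  pos 2: 11101 XOR 11101 = 00000
  pos 7: 11101 XOR 11101 = 00000
Remainder = 0000 (zero — the frame passes the CRC check).

0000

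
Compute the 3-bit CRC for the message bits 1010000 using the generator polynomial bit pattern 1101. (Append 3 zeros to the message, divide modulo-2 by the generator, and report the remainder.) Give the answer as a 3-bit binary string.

101

Append 3 zeros: 1010000000. Divide by 1101 (XOR where the leading bit is 1):
  pos 0: 1010 XOR 1101 = 0111
  pos 1: 1110 XOR 1101 = 0011
  pos 3: 1100 XOR 1101 = 0001
  pos 6: 1000 XOR 1101 = 0101
Remainder (last 3 bits) = 101. This is the CRC / FCS.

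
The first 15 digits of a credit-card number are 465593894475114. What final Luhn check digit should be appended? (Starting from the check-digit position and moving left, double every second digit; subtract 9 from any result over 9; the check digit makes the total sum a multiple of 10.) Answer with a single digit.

9

Partial digits right→left: 4 1 1 5 7 4 4 9 8 3 9 5 5 6 4
Double every second digit counting from the check-digit position (so the 1st, 3rd, 5th, ... of the partial from the right).
  doubled (with −9 where >9): 8 2 5 8 7 9 1 8 → sum 48
  kept as-is: 1 5 4 9 3 5 6 → sum 33
Total = 48 + 33 = 81.
Check digit = (10 − (81 mod 10)) mod 10 = 9.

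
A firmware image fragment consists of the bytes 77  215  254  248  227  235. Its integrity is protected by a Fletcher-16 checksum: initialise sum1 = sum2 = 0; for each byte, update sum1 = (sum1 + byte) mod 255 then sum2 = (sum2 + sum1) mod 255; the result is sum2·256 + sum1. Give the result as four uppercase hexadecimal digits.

A1EC

Running sums (mod 255):
  after byte 0 (77): sum1=77, sum2=77
  after byte 1 (215): sum1=37, sum2=114
  after byte 2 (254): sum1=36, sum2=150
  after byte 3 (248): sum1=29, sum2=179
  after byte 4 (227): sum1=1, sum2=180
  after byte 5 (235): sum1=236, sum2=161
Checksum = sum2·256 + sum1 = 161·256 + 236 = 41452 = 0xA1EC.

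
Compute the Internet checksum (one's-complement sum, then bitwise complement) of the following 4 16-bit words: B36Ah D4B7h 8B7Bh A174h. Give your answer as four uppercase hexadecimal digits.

4AED

One's-complement addition (fold any carry out of bit 15 back into bit 0):
  0xB36A + 0xD4B7 = 0x18821 → wrap carry → 0x8822
  0x8822 + 0x8B7B = 0x1139D → wrap carry → 0x139E
  0x139E + 0xA174 = 0x0B512
One's-complement sum = 0xB512.
Checksum = ~0xB512 & 0xFFFF = 0x4AED.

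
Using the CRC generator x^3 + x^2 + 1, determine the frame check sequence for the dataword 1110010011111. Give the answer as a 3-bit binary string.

110

Append 3 zeros: 1110010011111000. Divide by 1101 (XOR where the leading bit is 1):
  pos 0: 1110 XOR 1101 = 0011
  pos 2: 1101 XOR 1101 = 0000
  pos 8: 1111 XOR 1101 = 0010
  pos 10: 1010 XOR 1101 = 0111
  pos 11: 1110 XOR 1101 = 0011
Remainder (last 3 bits) = 110. This is the CRC / FCS.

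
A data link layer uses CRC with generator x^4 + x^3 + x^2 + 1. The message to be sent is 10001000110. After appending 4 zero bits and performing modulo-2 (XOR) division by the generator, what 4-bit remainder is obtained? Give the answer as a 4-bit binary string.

0000

Append 4 zeros: 100010001100000. Divide by 11101 (XOR where the leading bit is 1):
  pos 0: 10001 XOR 11101 = 01100
  pos 1: 11000 XOR 11101 = 00101
  pos 3: 10100 XOR 11101 = 01001
  pos 4: 10011 XOR 11101 = 01110
  pos 5: 11101 XOR 11101 = 00000
Remainder (last 4 bits) = 0000. This is the CRC / FCS.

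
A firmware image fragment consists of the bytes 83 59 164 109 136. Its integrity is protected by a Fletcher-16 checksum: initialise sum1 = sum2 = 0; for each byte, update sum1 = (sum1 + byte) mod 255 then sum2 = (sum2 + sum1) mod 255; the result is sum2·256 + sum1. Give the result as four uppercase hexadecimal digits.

DE29

Running sums (mod 255):
  after byte 0 (83): sum1=83, sum2=83
  after byte 1 (59): sum1=142, sum2=225
  after byte 2 (164): sum1=51, sum2=21
  after byte 3 (109): sum1=160, sum2=181
  after byte 4 (136): sum1=41, sum2=222
Checksum = sum2·256 + sum1 = 222·256 + 41 = 56873 = 0xDE29.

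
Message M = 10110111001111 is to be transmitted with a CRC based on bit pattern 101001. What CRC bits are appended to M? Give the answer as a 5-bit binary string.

Append 5 zeros: 1011011100111100000. Divide by 101001 (XOR where the leading bit is 1):
  pos 0: 101101 XOR 101001 = 000100
  pos 3: 100110 XOR 101001 = 001111
  pos 5: 111101 XOR 101001 = 010100
  pos 6: 101001 XOR 101001 = 000000
  pos 12: 110000 XOR 101001 = 011001
  pos 13: 110010 XOR 101001 = 011011
Remainder (last 5 bits) = 11011. This is the CRC / FCS.

11011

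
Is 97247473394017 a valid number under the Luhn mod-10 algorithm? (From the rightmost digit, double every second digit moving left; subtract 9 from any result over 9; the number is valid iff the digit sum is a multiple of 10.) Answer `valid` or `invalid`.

invalid

From the right, keep odd positions and double even positions (subtract 9 from any doubled value over 9):
  doubled (positions 2,4,...): 2 8 6 5 5 4 9 → sum 39
  kept (positions 1,3,...): 7 0 9 3 4 4 7 → sum 34
Total = 73.
73 mod 10 = 3, so the number is invalid.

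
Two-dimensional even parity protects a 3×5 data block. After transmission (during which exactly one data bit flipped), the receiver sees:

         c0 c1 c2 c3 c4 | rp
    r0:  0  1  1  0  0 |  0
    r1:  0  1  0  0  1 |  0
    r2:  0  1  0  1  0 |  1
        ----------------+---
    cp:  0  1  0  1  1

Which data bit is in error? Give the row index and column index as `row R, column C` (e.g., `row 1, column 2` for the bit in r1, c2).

row 2, column 2

Recompute each row's even parity and compare to rp:
  r0: data parity 0, sent rp 0 → ok
  r1: data parity 0, sent rp 0 → ok
  r2: data parity 0, sent rp 1 → mismatch
Recompute each column's even parity and compare to cp:
  c0: data parity 0, sent cp 0 → ok
  c1: data parity 1, sent cp 1 → ok
  c2: data parity 1, sent cp 0 → mismatch
  c3: data parity 1, sent cp 1 → ok
  c4: data parity 1, sent cp 1 → ok
Exactly one row (r2) and one column (c2) fail → the flipped bit is at their intersection.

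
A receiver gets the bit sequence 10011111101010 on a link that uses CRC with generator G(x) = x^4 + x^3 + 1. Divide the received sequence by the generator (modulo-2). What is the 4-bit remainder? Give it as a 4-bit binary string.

1110

Modulo-2 division of 10011111101010 by 11001:
  pos 0: 10011 XOR 11001 = 01010
  pos 1: 10101 XOR 11001 = 01100
  pos 2: 11001 XOR 11001 = 00000
  pos 7: 11010 XOR 11001 = 00011
Remainder = 1110 (nonzero — an error is detected).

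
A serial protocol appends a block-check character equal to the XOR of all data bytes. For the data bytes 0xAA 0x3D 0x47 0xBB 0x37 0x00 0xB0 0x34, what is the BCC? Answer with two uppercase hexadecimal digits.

XOR the bytes together:
  start with 0xAA
  0xAA ⊕ 0x3D = 0x97
  0x97 ⊕ 0x47 = 0xD0
  0xD0 ⊕ 0xBB = 0x6B
  0x6B ⊕ 0x37 = 0x5C
  0x5C ⊕ 0x00 = 0x5C
  0x5C ⊕ 0xB0 = 0xEC
  0xEC ⊕ 0x34 = 0xD8

D8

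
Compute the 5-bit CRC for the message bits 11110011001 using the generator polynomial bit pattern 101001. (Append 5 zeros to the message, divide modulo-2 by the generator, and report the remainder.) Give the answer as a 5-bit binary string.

Append 5 zeros: 1111001100100000. Divide by 101001 (XOR where the leading bit is 1):
  pos 0: 111100 XOR 101001 = 010101
  pos 1: 101011 XOR 101001 = 000010
  pos 5: 101001 XOR 101001 = 000000
Remainder (last 5 bits) = 00000. This is the CRC / FCS.

00000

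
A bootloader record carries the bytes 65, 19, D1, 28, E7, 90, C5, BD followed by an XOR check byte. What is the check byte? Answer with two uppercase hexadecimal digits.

XOR the bytes together:
  start with 0x65
  0x65 ⊕ 0x19 = 0x7C
  0x7C ⊕ 0xD1 = 0xAD
  0xAD ⊕ 0x28 = 0x85
  0x85 ⊕ 0xE7 = 0x62
  0x62 ⊕ 0x90 = 0xF2
  0xF2 ⊕ 0xC5 = 0x37
  0x37 ⊕ 0xBD = 0x8A

8A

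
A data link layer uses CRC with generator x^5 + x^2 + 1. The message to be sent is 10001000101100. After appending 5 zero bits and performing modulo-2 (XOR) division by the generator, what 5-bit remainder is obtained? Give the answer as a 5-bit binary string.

10110

Append 5 zeros: 1000100010110000000. Divide by 100101 (XOR where the leading bit is 1):
  pos 0: 100010 XOR 100101 = 000111
  pos 3: 111001 XOR 100101 = 011100
  pos 4: 111000 XOR 100101 = 011101
  pos 5: 111011 XOR 100101 = 011110
  pos 6: 111101 XOR 100101 = 011000
  pos 7: 110000 XOR 100101 = 010101
  pos 8: 101010 XOR 100101 = 001111
  pos 10: 111100 XOR 100101 = 011001
  pos 11: 110010 XOR 100101 = 010111
  pos 12: 101110 XOR 100101 = 001011
Remainder (last 5 bits) = 10110. This is the CRC / FCS.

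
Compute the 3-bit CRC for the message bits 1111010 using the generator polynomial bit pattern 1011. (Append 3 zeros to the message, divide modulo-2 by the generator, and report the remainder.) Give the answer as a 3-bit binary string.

100

Append 3 zeros: 1111010000. Divide by 1011 (XOR where the leading bit is 1):
  pos 0: 1111 XOR 1011 = 0100
  pos 1: 1000 XOR 1011 = 0011
  pos 3: 1110 XOR 1011 = 0101
  pos 4: 1010 XOR 1011 = 0001
Remainder (last 3 bits) = 100. This is the CRC / FCS.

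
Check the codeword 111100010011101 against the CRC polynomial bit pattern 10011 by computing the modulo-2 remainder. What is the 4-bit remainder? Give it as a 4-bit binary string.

0000

Modulo-2 division of 111100010011101 by 10011:
  pos 0: 11110 XOR 10011 = 01101
  pos 1: 11010 XOR 10011 = 01001
  pos 2: 10010 XOR 10011 = 00001
  pos 6: 11001 XOR 10011 = 01010
  pos 7: 10101 XOR 10011 = 00110
  pos 9: 11010 XOR 10011 = 01001
  pos 10: 10011 XOR 10011 = 00000
Remainder = 0000 (zero — the frame passes the CRC check).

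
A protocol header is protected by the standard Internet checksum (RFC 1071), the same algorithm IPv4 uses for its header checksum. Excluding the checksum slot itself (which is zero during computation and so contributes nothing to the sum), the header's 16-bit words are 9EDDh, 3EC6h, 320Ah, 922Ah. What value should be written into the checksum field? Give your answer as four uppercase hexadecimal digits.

5E27

One's-complement addition (fold any carry out of bit 15 back into bit 0):
  0x9EDD + 0x3EC6 = 0x0DDA3
  0xDDA3 + 0x320A = 0x10FAD → wrap carry → 0x0FAE
  0x0FAE + 0x922A = 0x0A1D8
One's-complement sum = 0xA1D8.
Checksum = ~0xA1D8 & 0xFFFF = 0x5E27.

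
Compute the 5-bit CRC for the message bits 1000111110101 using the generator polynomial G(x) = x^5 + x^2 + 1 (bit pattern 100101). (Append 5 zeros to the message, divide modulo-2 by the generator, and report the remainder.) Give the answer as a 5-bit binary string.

11100

Append 5 zeros: 100011111010100000. Divide by 100101 (XOR where the leading bit is 1):
  pos 0: 100011 XOR 100101 = 000110
  pos 3: 110111 XOR 100101 = 010010
  pos 4: 100100 XOR 100101 = 000001
  pos 9: 110100 XOR 100101 = 010001
  pos 10: 100010 XOR 100101 = 000111
Remainder (last 5 bits) = 11100. This is the CRC / FCS.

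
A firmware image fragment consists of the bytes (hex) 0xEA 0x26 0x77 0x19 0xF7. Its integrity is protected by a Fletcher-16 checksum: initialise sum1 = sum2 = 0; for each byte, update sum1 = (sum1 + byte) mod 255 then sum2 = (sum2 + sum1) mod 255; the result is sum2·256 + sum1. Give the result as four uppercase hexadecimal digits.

BF99

Running sums (mod 255):
  after byte 0 (0xEA): sum1=234, sum2=234
  after byte 1 (0x26): sum1=17, sum2=251
  after byte 2 (0x77): sum1=136, sum2=132
  after byte 3 (0x19): sum1=161, sum2=38
  after byte 4 (0xF7): sum1=153, sum2=191
Checksum = sum2·256 + sum1 = 191·256 + 153 = 49049 = 0xBF99.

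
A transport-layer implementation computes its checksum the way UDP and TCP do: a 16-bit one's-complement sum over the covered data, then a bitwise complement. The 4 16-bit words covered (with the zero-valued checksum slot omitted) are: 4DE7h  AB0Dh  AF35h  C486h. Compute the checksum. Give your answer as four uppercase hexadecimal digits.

One's-complement addition (fold any carry out of bit 15 back into bit 0):
  0x4DE7 + 0xAB0D = 0x0F8F4
  0xF8F4 + 0xAF35 = 0x1A829 → wrap carry → 0xA82A
  0xA82A + 0xC486 = 0x16CB0 → wrap carry → 0x6CB1
One's-complement sum = 0x6CB1.
Checksum = ~0x6CB1 & 0xFFFF = 0x934E.

934E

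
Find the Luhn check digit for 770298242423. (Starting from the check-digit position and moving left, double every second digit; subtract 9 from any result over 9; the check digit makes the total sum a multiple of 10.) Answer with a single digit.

0

Partial digits right→left: 3 2 4 2 4 2 8 9 2 0 7 7
Double every second digit counting from the check-digit position (so the 1st, 3rd, 5th, ... of the partial from the right).
  doubled (with −9 where >9): 6 8 8 7 4 5 → sum 38
  kept as-is: 2 2 2 9 0 7 → sum 22
Total = 38 + 22 = 60.
Check digit = (10 − (60 mod 10)) mod 10 = 0.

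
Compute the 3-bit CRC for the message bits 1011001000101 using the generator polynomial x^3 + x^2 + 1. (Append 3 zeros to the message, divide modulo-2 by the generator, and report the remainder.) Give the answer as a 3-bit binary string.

Append 3 zeros: 1011001000101000. Divide by 1101 (XOR where the leading bit is 1):
  pos 0: 1011 XOR 1101 = 0110
  pos 1: 1100 XOR 1101 = 0001
  pos 4: 1010 XOR 1101 = 0111
  pos 5: 1110 XOR 1101 = 0011
  pos 7: 1101 XOR 1101 = 0000
  pos 12: 1000 XOR 1101 = 0101
Remainder (last 3 bits) = 101. This is the CRC / FCS.

101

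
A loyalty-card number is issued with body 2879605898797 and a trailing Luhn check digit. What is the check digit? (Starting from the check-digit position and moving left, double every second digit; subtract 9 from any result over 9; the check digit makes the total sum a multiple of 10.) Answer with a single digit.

6

Partial digits right→left: 7 9 7 8 9 8 5 0 6 9 7 8 2
Double every second digit counting from the check-digit position (so the 1st, 3rd, 5th, ... of the partial from the right).
  doubled (with −9 where >9): 5 5 9 1 3 5 4 → sum 32
  kept as-is: 9 8 8 0 9 8 → sum 42
Total = 32 + 42 = 74.
Check digit = (10 − (74 mod 10)) mod 10 = 6.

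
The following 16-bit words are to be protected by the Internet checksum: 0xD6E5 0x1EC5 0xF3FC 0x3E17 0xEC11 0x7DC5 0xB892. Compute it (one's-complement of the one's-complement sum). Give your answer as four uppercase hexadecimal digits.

One's-complement addition (fold any carry out of bit 15 back into bit 0):
  0xD6E5 + 0x1EC5 = 0x0F5AA
  0xF5AA + 0xF3FC = 0x1E9A6 → wrap carry → 0xE9A7
  0xE9A7 + 0x3E17 = 0x127BE → wrap carry → 0x27BF
  0x27BF + 0xEC11 = 0x113D0 → wrap carry → 0x13D1
  0x13D1 + 0x7DC5 = 0x09196
  0x9196 + 0xB892 = 0x14A28 → wrap carry → 0x4A29
One's-complement sum = 0x4A29.
Checksum = ~0x4A29 & 0xFFFF = 0xB5D6.

B5D6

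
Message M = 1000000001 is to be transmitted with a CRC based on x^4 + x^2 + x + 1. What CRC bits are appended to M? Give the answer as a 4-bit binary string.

Append 4 zeros: 10000000010000. Divide by 10111 (XOR where the leading bit is 1):
  pos 0: 10000 XOR 10111 = 00111
  pos 2: 11100 XOR 10111 = 01011
  pos 3: 10110 XOR 10111 = 00001
  pos 7: 10100 XOR 10111 = 00011
Remainder (last 4 bits) = 1100. This is the CRC / FCS.

1100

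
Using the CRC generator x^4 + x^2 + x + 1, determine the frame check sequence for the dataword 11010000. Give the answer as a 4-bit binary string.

Append 4 zeros: 110100000000. Divide by 10111 (XOR where the leading bit is 1):
  pos 0: 11010 XOR 10111 = 01101
  pos 1: 11010 XOR 10111 = 01101
  pos 2: 11010 XOR 10111 = 01101
  pos 3: 11010 XOR 10111 = 01101
  pos 4: 11010 XOR 10111 = 01101
  pos 5: 11010 XOR 10111 = 01101
  pos 6: 11010 XOR 10111 = 01101
  pos 7: 11010 XOR 10111 = 01101
Remainder (last 4 bits) = 1101. This is the CRC / FCS.

1101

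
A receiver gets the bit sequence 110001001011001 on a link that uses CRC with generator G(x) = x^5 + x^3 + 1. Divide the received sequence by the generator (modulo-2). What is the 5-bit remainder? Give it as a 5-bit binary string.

00000

Modulo-2 division of 110001001011001 by 101001:
  pos 0: 110001 XOR 101001 = 011000
  pos 1: 110000 XOR 101001 = 011001
  pos 2: 110010 XOR 101001 = 011011
  pos 3: 110111 XOR 101001 = 011110
  pos 4: 111100 XOR 101001 = 010101
  pos 5: 101011 XOR 101001 = 000010
  pos 9: 101001 XOR 101001 = 000000
Remainder = 00000 (zero — the frame passes the CRC check).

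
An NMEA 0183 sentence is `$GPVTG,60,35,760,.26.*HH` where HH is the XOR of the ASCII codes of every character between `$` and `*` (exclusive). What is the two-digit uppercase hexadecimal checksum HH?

XOR the ASCII codes of the payload characters:
  'G' = 0x47 → acc = 0x47
  'P' = 0x50 → acc = 0x17
  'V' = 0x56 → acc = 0x41
  'T' = 0x54 → acc = 0x15
  'G' = 0x47 → acc = 0x52
  ',' = 0x2C → acc = 0x7E
  '6' = 0x36 → acc = 0x48
  '0' = 0x30 → acc = 0x78
  ',' = 0x2C → acc = 0x54
  '3' = 0x33 → acc = 0x67
  '5' = 0x35 → acc = 0x52
  ',' = 0x2C → acc = 0x7E
  '7' = 0x37 → acc = 0x49
  '6' = 0x36 → acc = 0x7F
  '0' = 0x30 → acc = 0x4F
  ',' = 0x2C → acc = 0x63
  '.' = 0x2E → acc = 0x4D
  '2' = 0x32 → acc = 0x7F
  '6' = 0x36 → acc = 0x49
  '.' = 0x2E → acc = 0x67
Checksum = 0x67.

67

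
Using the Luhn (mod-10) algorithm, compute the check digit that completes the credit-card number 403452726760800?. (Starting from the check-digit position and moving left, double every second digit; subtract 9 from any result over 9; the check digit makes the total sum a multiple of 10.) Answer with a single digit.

2

Partial digits right→left: 0 0 8 0 6 7 6 2 7 2 5 4 3 0 4
Double every second digit counting from the check-digit position (so the 1st, 3rd, 5th, ... of the partial from the right).
  doubled (with −9 where >9): 0 7 3 3 5 1 6 8 → sum 33
  kept as-is: 0 0 7 2 2 4 0 → sum 15
Total = 33 + 15 = 48.
Check digit = (10 − (48 mod 10)) mod 10 = 2.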